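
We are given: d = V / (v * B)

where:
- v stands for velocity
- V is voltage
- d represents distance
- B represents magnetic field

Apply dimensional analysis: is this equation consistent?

Yes

v (velocity) has dimensions [L T^-1].
V (voltage) has dimensions [I^-1 L^2 M T^-3].
d (distance) has dimensions [L].
B (magnetic field) has dimensions [I^-1 M T^-2].

Left side: [L]
Right side: [L]

Both sides have the same dimensions, so the equation is dimensionally consistent.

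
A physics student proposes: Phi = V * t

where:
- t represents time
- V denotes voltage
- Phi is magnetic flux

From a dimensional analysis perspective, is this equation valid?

Yes

t (time) has dimensions [T].
V (voltage) has dimensions [I^-1 L^2 M T^-3].
Phi (magnetic flux) has dimensions [I^-1 L^2 M T^-2].

Left side: [I^-1 L^2 M T^-2]
Right side: [I^-1 L^2 M T^-2]

Both sides have the same dimensions, so the equation is dimensionally consistent.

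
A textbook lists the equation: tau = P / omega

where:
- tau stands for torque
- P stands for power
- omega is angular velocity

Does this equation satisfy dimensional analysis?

Yes

tau (torque) has dimensions [L^2 M T^-2].
P (power) has dimensions [L^2 M T^-3].
omega (angular velocity) has dimensions [T^-1].

Left side: [L^2 M T^-2]
Right side: [L^2 M T^-2]

Both sides have the same dimensions, so the equation is dimensionally consistent.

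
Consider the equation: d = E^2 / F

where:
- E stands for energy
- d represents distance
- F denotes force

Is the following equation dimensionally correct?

No

E (energy) has dimensions [L^2 M T^-2].
d (distance) has dimensions [L].
F (force) has dimensions [L M T^-2].

Left side: [L]
Right side: [L^3 M T^-2]

The two sides have different dimensions, so the equation is NOT dimensionally consistent.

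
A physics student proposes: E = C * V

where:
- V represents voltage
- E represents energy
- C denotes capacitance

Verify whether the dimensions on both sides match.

No

V (voltage) has dimensions [I^-1 L^2 M T^-3].
E (energy) has dimensions [L^2 M T^-2].
C (capacitance) has dimensions [I^2 L^-2 M^-1 T^4].

Left side: [L^2 M T^-2]
Right side: [I T]

The two sides have different dimensions, so the equation is NOT dimensionally consistent.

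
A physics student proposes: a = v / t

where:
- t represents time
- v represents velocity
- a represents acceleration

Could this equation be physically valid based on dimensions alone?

Yes

t (time) has dimensions [T].
v (velocity) has dimensions [L T^-1].
a (acceleration) has dimensions [L T^-2].

Left side: [L T^-2]
Right side: [L T^-2]

Both sides have the same dimensions, so the equation is dimensionally consistent.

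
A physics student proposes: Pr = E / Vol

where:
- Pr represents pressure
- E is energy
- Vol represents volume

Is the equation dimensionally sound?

Yes

Pr (pressure) has dimensions [L^-1 M T^-2].
E (energy) has dimensions [L^2 M T^-2].
Vol (volume) has dimensions [L^3].

Left side: [L^-1 M T^-2]
Right side: [L^-1 M T^-2]

Both sides have the same dimensions, so the equation is dimensionally consistent.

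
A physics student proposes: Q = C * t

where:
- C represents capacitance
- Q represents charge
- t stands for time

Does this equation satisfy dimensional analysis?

No

C (capacitance) has dimensions [I^2 L^-2 M^-1 T^4].
Q (charge) has dimensions [I T].
t (time) has dimensions [T].

Left side: [I T]
Right side: [I^2 L^-2 M^-1 T^5]

The two sides have different dimensions, so the equation is NOT dimensionally consistent.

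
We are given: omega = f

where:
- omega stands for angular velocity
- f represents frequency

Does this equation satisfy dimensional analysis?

Yes

omega (angular velocity) has dimensions [T^-1].
f (frequency) has dimensions [T^-1].

Left side: [T^-1]
Right side: [T^-1]

Both sides have the same dimensions, so the equation is dimensionally consistent.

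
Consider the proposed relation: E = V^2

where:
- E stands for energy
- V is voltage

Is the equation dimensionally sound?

No

E (energy) has dimensions [L^2 M T^-2].
V (voltage) has dimensions [I^-1 L^2 M T^-3].

Left side: [L^2 M T^-2]
Right side: [I^-2 L^4 M^2 T^-6]

The two sides have different dimensions, so the equation is NOT dimensionally consistent.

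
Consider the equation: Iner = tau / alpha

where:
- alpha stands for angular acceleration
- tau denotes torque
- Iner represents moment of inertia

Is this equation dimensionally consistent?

Yes

alpha (angular acceleration) has dimensions [T^-2].
tau (torque) has dimensions [L^2 M T^-2].
Iner (moment of inertia) has dimensions [L^2 M].

Left side: [L^2 M]
Right side: [L^2 M]

Both sides have the same dimensions, so the equation is dimensionally consistent.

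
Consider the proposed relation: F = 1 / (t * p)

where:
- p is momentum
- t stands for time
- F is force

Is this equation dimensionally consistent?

No

p (momentum) has dimensions [L M T^-1].
t (time) has dimensions [T].
F (force) has dimensions [L M T^-2].

Left side: [L M T^-2]
Right side: [L^-1 M^-1]

The two sides have different dimensions, so the equation is NOT dimensionally consistent.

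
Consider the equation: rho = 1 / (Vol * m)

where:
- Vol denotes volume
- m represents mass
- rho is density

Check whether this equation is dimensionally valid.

No

Vol (volume) has dimensions [L^3].
m (mass) has dimensions [M].
rho (density) has dimensions [L^-3 M].

Left side: [L^-3 M]
Right side: [L^-3 M^-1]

The two sides have different dimensions, so the equation is NOT dimensionally consistent.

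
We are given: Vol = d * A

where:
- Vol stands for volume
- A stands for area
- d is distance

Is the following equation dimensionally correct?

Yes

Vol (volume) has dimensions [L^3].
A (area) has dimensions [L^2].
d (distance) has dimensions [L].

Left side: [L^3]
Right side: [L^3]

Both sides have the same dimensions, so the equation is dimensionally consistent.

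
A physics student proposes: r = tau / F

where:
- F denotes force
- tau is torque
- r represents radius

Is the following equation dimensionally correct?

Yes

F (force) has dimensions [L M T^-2].
tau (torque) has dimensions [L^2 M T^-2].
r (radius) has dimensions [L].

Left side: [L]
Right side: [L]

Both sides have the same dimensions, so the equation is dimensionally consistent.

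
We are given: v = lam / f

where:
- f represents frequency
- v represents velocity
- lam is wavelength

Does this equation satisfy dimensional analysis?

No

f (frequency) has dimensions [T^-1].
v (velocity) has dimensions [L T^-1].
lam (wavelength) has dimensions [L].

Left side: [L T^-1]
Right side: [L T]

The two sides have different dimensions, so the equation is NOT dimensionally consistent.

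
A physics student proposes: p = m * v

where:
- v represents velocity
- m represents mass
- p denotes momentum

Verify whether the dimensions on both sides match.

Yes

v (velocity) has dimensions [L T^-1].
m (mass) has dimensions [M].
p (momentum) has dimensions [L M T^-1].

Left side: [L M T^-1]
Right side: [L M T^-1]

Both sides have the same dimensions, so the equation is dimensionally consistent.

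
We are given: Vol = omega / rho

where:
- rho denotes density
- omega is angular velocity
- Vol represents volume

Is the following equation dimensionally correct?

No

rho (density) has dimensions [L^-3 M].
omega (angular velocity) has dimensions [T^-1].
Vol (volume) has dimensions [L^3].

Left side: [L^3]
Right side: [L^3 M^-1 T^-1]

The two sides have different dimensions, so the equation is NOT dimensionally consistent.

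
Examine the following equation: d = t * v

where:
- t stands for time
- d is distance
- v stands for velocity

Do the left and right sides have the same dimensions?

Yes

t (time) has dimensions [T].
d (distance) has dimensions [L].
v (velocity) has dimensions [L T^-1].

Left side: [L]
Right side: [L]

Both sides have the same dimensions, so the equation is dimensionally consistent.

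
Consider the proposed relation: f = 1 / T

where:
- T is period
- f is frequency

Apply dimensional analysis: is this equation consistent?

Yes

T (period) has dimensions [T].
f (frequency) has dimensions [T^-1].

Left side: [T^-1]
Right side: [T^-1]

Both sides have the same dimensions, so the equation is dimensionally consistent.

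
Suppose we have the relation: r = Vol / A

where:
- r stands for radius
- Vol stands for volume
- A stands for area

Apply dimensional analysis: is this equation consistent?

Yes

r (radius) has dimensions [L].
Vol (volume) has dimensions [L^3].
A (area) has dimensions [L^2].

Left side: [L]
Right side: [L]

Both sides have the same dimensions, so the equation is dimensionally consistent.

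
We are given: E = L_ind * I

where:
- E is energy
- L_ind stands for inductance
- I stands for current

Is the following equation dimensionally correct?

No

E (energy) has dimensions [L^2 M T^-2].
L_ind (inductance) has dimensions [I^-2 L^2 M T^-2].
I (current) has dimensions [I].

Left side: [L^2 M T^-2]
Right side: [I^-1 L^2 M T^-2]

The two sides have different dimensions, so the equation is NOT dimensionally consistent.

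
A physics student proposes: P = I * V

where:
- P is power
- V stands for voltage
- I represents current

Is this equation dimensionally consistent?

Yes

P (power) has dimensions [L^2 M T^-3].
V (voltage) has dimensions [I^-1 L^2 M T^-3].
I (current) has dimensions [I].

Left side: [L^2 M T^-3]
Right side: [L^2 M T^-3]

Both sides have the same dimensions, so the equation is dimensionally consistent.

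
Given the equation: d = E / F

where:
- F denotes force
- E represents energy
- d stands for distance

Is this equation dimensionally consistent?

Yes

F (force) has dimensions [L M T^-2].
E (energy) has dimensions [L^2 M T^-2].
d (distance) has dimensions [L].

Left side: [L]
Right side: [L]

Both sides have the same dimensions, so the equation is dimensionally consistent.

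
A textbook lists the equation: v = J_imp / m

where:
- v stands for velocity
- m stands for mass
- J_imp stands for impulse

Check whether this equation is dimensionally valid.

Yes

v (velocity) has dimensions [L T^-1].
m (mass) has dimensions [M].
J_imp (impulse) has dimensions [L M T^-1].

Left side: [L T^-1]
Right side: [L T^-1]

Both sides have the same dimensions, so the equation is dimensionally consistent.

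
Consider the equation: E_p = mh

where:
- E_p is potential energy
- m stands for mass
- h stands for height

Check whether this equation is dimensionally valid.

No

E_p (potential energy) has dimensions [L^2 M T^-2].
m (mass) has dimensions [M].
h (height) has dimensions [L].

Left side: [L^2 M T^-2]
Right side: [L M]

The two sides have different dimensions, so the equation is NOT dimensionally consistent.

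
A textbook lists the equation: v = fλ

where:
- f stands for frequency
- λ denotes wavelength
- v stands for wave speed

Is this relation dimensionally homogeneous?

Yes

f (frequency) has dimensions [T^-1].
λ (wavelength) has dimensions [L].
v (wave speed) has dimensions [L T^-1].

Left side: [L T^-1]
Right side: [L T^-1]

Both sides have the same dimensions, so the equation is dimensionally consistent.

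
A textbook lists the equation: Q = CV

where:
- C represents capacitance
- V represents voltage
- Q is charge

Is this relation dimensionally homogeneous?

Yes

C (capacitance) has dimensions [I^2 L^-2 M^-1 T^4].
V (voltage) has dimensions [I^-1 L^2 M T^-3].
Q (charge) has dimensions [I T].

Left side: [I T]
Right side: [I T]

Both sides have the same dimensions, so the equation is dimensionally consistent.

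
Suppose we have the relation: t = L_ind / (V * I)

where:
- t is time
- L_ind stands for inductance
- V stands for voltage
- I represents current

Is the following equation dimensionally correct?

No

t (time) has dimensions [T].
L_ind (inductance) has dimensions [I^-2 L^2 M T^-2].
V (voltage) has dimensions [I^-1 L^2 M T^-3].
I (current) has dimensions [I].

Left side: [T]
Right side: [I^-2 T]

The two sides have different dimensions, so the equation is NOT dimensionally consistent.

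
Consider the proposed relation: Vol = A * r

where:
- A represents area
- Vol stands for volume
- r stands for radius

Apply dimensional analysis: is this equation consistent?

Yes

A (area) has dimensions [L^2].
Vol (volume) has dimensions [L^3].
r (radius) has dimensions [L].

Left side: [L^3]
Right side: [L^3]

Both sides have the same dimensions, so the equation is dimensionally consistent.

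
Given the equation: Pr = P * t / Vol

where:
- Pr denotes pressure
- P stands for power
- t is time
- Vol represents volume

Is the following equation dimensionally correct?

Yes

Pr (pressure) has dimensions [L^-1 M T^-2].
P (power) has dimensions [L^2 M T^-3].
t (time) has dimensions [T].
Vol (volume) has dimensions [L^3].

Left side: [L^-1 M T^-2]
Right side: [L^-1 M T^-2]

Both sides have the same dimensions, so the equation is dimensionally consistent.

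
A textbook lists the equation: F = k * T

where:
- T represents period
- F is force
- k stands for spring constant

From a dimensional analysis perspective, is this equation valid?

No

T (period) has dimensions [T].
F (force) has dimensions [L M T^-2].
k (spring constant) has dimensions [M T^-2].

Left side: [L M T^-2]
Right side: [M T^-1]

The two sides have different dimensions, so the equation is NOT dimensionally consistent.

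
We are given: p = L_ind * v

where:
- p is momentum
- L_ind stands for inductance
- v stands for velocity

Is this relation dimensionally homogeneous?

No

p (momentum) has dimensions [L M T^-1].
L_ind (inductance) has dimensions [I^-2 L^2 M T^-2].
v (velocity) has dimensions [L T^-1].

Left side: [L M T^-1]
Right side: [I^-2 L^3 M T^-3]

The two sides have different dimensions, so the equation is NOT dimensionally consistent.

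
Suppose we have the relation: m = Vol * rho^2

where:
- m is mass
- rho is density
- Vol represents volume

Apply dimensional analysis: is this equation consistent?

No

m (mass) has dimensions [M].
rho (density) has dimensions [L^-3 M].
Vol (volume) has dimensions [L^3].

Left side: [M]
Right side: [L^-3 M^2]

The two sides have different dimensions, so the equation is NOT dimensionally consistent.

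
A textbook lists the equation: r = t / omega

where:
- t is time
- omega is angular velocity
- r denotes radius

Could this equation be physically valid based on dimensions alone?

No

t (time) has dimensions [T].
omega (angular velocity) has dimensions [T^-1].
r (radius) has dimensions [L].

Left side: [L]
Right side: [T^2]

The two sides have different dimensions, so the equation is NOT dimensionally consistent.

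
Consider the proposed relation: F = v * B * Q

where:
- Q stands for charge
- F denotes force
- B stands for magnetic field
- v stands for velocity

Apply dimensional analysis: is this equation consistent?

Yes

Q (charge) has dimensions [I T].
F (force) has dimensions [L M T^-2].
B (magnetic field) has dimensions [I^-1 M T^-2].
v (velocity) has dimensions [L T^-1].

Left side: [L M T^-2]
Right side: [L M T^-2]

Both sides have the same dimensions, so the equation is dimensionally consistent.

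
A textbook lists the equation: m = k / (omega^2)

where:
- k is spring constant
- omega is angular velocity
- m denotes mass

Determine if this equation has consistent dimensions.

Yes

k (spring constant) has dimensions [M T^-2].
omega (angular velocity) has dimensions [T^-1].
m (mass) has dimensions [M].

Left side: [M]
Right side: [M]

Both sides have the same dimensions, so the equation is dimensionally consistent.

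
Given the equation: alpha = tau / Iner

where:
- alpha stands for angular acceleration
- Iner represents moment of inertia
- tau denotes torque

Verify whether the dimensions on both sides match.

Yes

alpha (angular acceleration) has dimensions [T^-2].
Iner (moment of inertia) has dimensions [L^2 M].
tau (torque) has dimensions [L^2 M T^-2].

Left side: [T^-2]
Right side: [T^-2]

Both sides have the same dimensions, so the equation is dimensionally consistent.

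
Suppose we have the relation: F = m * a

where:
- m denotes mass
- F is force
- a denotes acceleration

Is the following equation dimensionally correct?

Yes

m (mass) has dimensions [M].
F (force) has dimensions [L M T^-2].
a (acceleration) has dimensions [L T^-2].

Left side: [L M T^-2]
Right side: [L M T^-2]

Both sides have the same dimensions, so the equation is dimensionally consistent.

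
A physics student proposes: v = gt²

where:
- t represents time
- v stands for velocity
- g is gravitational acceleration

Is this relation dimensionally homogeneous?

No

t (time) has dimensions [T].
v (velocity) has dimensions [L T^-1].
g (gravitational acceleration) has dimensions [L T^-2].

Left side: [L T^-1]
Right side: [L]

The two sides have different dimensions, so the equation is NOT dimensionally consistent.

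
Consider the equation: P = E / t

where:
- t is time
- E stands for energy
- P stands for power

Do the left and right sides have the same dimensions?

Yes

t (time) has dimensions [T].
E (energy) has dimensions [L^2 M T^-2].
P (power) has dimensions [L^2 M T^-3].

Left side: [L^2 M T^-3]
Right side: [L^2 M T^-3]

Both sides have the same dimensions, so the equation is dimensionally consistent.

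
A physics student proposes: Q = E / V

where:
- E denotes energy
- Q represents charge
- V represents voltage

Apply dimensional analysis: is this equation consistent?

Yes

E (energy) has dimensions [L^2 M T^-2].
Q (charge) has dimensions [I T].
V (voltage) has dimensions [I^-1 L^2 M T^-3].

Left side: [I T]
Right side: [I T]

Both sides have the same dimensions, so the equation is dimensionally consistent.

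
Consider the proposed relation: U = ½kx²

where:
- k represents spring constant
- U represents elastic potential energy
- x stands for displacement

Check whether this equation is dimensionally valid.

Yes

k (spring constant) has dimensions [M T^-2].
U (elastic potential energy) has dimensions [L^2 M T^-2].
x (displacement) has dimensions [L].

Left side: [L^2 M T^-2]
Right side: [L^2 M T^-2]

Both sides have the same dimensions, so the equation is dimensionally consistent.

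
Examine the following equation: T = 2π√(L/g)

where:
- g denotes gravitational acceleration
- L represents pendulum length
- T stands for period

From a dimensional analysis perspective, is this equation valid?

Yes

g (gravitational acceleration) has dimensions [L T^-2].
L (pendulum length) has dimensions [L].
T (period) has dimensions [T].

Left side: [T]
Right side: [T]

Both sides have the same dimensions, so the equation is dimensionally consistent.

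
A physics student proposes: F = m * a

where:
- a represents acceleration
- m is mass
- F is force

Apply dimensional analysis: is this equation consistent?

Yes

a (acceleration) has dimensions [L T^-2].
m (mass) has dimensions [M].
F (force) has dimensions [L M T^-2].

Left side: [L M T^-2]
Right side: [L M T^-2]

Both sides have the same dimensions, so the equation is dimensionally consistent.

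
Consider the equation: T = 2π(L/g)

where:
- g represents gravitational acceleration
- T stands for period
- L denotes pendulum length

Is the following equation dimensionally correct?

No

g (gravitational acceleration) has dimensions [L T^-2].
T (period) has dimensions [T].
L (pendulum length) has dimensions [L].

Left side: [T]
Right side: [T^2]

The two sides have different dimensions, so the equation is NOT dimensionally consistent.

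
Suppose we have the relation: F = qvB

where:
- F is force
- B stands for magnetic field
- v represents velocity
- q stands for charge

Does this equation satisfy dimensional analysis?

Yes

F (force) has dimensions [L M T^-2].
B (magnetic field) has dimensions [I^-1 M T^-2].
v (velocity) has dimensions [L T^-1].
q (charge) has dimensions [I T].

Left side: [L M T^-2]
Right side: [L M T^-2]

Both sides have the same dimensions, so the equation is dimensionally consistent.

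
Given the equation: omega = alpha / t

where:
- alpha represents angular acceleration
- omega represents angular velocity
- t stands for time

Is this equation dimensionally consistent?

No

alpha (angular acceleration) has dimensions [T^-2].
omega (angular velocity) has dimensions [T^-1].
t (time) has dimensions [T].

Left side: [T^-1]
Right side: [T^-3]

The two sides have different dimensions, so the equation is NOT dimensionally consistent.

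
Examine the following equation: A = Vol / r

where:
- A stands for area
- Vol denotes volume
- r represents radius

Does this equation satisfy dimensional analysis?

Yes

A (area) has dimensions [L^2].
Vol (volume) has dimensions [L^3].
r (radius) has dimensions [L].

Left side: [L^2]
Right side: [L^2]

Both sides have the same dimensions, so the equation is dimensionally consistent.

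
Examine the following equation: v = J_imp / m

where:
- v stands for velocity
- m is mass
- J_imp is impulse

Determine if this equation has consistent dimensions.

Yes

v (velocity) has dimensions [L T^-1].
m (mass) has dimensions [M].
J_imp (impulse) has dimensions [L M T^-1].

Left side: [L T^-1]
Right side: [L T^-1]

Both sides have the same dimensions, so the equation is dimensionally consistent.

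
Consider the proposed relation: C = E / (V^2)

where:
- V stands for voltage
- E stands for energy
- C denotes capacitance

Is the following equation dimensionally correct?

Yes

V (voltage) has dimensions [I^-1 L^2 M T^-3].
E (energy) has dimensions [L^2 M T^-2].
C (capacitance) has dimensions [I^2 L^-2 M^-1 T^4].

Left side: [I^2 L^-2 M^-1 T^4]
Right side: [I^2 L^-2 M^-1 T^4]

Both sides have the same dimensions, so the equation is dimensionally consistent.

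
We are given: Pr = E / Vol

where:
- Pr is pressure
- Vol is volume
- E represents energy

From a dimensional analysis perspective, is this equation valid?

Yes

Pr (pressure) has dimensions [L^-1 M T^-2].
Vol (volume) has dimensions [L^3].
E (energy) has dimensions [L^2 M T^-2].

Left side: [L^-1 M T^-2]
Right side: [L^-1 M T^-2]

Both sides have the same dimensions, so the equation is dimensionally consistent.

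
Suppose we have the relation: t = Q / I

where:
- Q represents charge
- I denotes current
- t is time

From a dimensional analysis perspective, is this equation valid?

Yes

Q (charge) has dimensions [I T].
I (current) has dimensions [I].
t (time) has dimensions [T].

Left side: [T]
Right side: [T]

Both sides have the same dimensions, so the equation is dimensionally consistent.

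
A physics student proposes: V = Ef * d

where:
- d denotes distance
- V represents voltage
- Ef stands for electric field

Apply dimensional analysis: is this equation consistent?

Yes

d (distance) has dimensions [L].
V (voltage) has dimensions [I^-1 L^2 M T^-3].
Ef (electric field) has dimensions [I^-1 L M T^-3].

Left side: [I^-1 L^2 M T^-3]
Right side: [I^-1 L^2 M T^-3]

Both sides have the same dimensions, so the equation is dimensionally consistent.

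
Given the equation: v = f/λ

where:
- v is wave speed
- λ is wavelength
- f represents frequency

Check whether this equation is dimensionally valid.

No

v (wave speed) has dimensions [L T^-1].
λ (wavelength) has dimensions [L].
f (frequency) has dimensions [T^-1].

Left side: [L T^-1]
Right side: [L^-1 T^-1]

The two sides have different dimensions, so the equation is NOT dimensionally consistent.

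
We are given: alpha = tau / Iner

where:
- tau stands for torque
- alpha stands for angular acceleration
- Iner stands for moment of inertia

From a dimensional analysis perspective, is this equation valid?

Yes

tau (torque) has dimensions [L^2 M T^-2].
alpha (angular acceleration) has dimensions [T^-2].
Iner (moment of inertia) has dimensions [L^2 M].

Left side: [T^-2]
Right side: [T^-2]

Both sides have the same dimensions, so the equation is dimensionally consistent.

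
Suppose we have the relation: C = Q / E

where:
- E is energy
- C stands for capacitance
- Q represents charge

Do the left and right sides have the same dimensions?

No

E (energy) has dimensions [L^2 M T^-2].
C (capacitance) has dimensions [I^2 L^-2 M^-1 T^4].
Q (charge) has dimensions [I T].

Left side: [I^2 L^-2 M^-1 T^4]
Right side: [I L^-2 M^-1 T^3]

The two sides have different dimensions, so the equation is NOT dimensionally consistent.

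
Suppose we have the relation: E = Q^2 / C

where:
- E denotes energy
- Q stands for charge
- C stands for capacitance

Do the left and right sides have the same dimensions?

Yes

E (energy) has dimensions [L^2 M T^-2].
Q (charge) has dimensions [I T].
C (capacitance) has dimensions [I^2 L^-2 M^-1 T^4].

Left side: [L^2 M T^-2]
Right side: [L^2 M T^-2]

Both sides have the same dimensions, so the equation is dimensionally consistent.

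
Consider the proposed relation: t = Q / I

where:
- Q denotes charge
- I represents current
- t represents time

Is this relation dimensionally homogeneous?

Yes

Q (charge) has dimensions [I T].
I (current) has dimensions [I].
t (time) has dimensions [T].

Left side: [T]
Right side: [T]

Both sides have the same dimensions, so the equation is dimensionally consistent.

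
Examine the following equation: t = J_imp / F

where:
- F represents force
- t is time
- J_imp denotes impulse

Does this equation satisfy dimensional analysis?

Yes

F (force) has dimensions [L M T^-2].
t (time) has dimensions [T].
J_imp (impulse) has dimensions [L M T^-1].

Left side: [T]
Right side: [T]

Both sides have the same dimensions, so the equation is dimensionally consistent.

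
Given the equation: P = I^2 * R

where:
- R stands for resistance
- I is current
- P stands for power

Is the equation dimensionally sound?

Yes

R (resistance) has dimensions [I^-2 L^2 M T^-3].
I (current) has dimensions [I].
P (power) has dimensions [L^2 M T^-3].

Left side: [L^2 M T^-3]
Right side: [L^2 M T^-3]

Both sides have the same dimensions, so the equation is dimensionally consistent.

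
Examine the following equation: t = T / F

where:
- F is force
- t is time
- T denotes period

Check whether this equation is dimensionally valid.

No

F (force) has dimensions [L M T^-2].
t (time) has dimensions [T].
T (period) has dimensions [T].

Left side: [T]
Right side: [L^-1 M^-1 T^3]

The two sides have different dimensions, so the equation is NOT dimensionally consistent.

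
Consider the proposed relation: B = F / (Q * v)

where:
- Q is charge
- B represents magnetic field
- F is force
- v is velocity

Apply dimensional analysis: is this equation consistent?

Yes

Q (charge) has dimensions [I T].
B (magnetic field) has dimensions [I^-1 M T^-2].
F (force) has dimensions [L M T^-2].
v (velocity) has dimensions [L T^-1].

Left side: [I^-1 M T^-2]
Right side: [I^-1 M T^-2]

Both sides have the same dimensions, so the equation is dimensionally consistent.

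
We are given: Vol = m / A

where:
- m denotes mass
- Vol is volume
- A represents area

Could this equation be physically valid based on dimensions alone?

No

m (mass) has dimensions [M].
Vol (volume) has dimensions [L^3].
A (area) has dimensions [L^2].

Left side: [L^3]
Right side: [L^-2 M]

The two sides have different dimensions, so the equation is NOT dimensionally consistent.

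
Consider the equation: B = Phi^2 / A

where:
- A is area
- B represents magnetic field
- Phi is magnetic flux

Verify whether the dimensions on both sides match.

No

A (area) has dimensions [L^2].
B (magnetic field) has dimensions [I^-1 M T^-2].
Phi (magnetic flux) has dimensions [I^-1 L^2 M T^-2].

Left side: [I^-1 M T^-2]
Right side: [I^-2 L^2 M^2 T^-4]

The two sides have different dimensions, so the equation is NOT dimensionally consistent.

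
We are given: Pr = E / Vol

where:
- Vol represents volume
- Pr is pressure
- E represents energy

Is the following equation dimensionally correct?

Yes

Vol (volume) has dimensions [L^3].
Pr (pressure) has dimensions [L^-1 M T^-2].
E (energy) has dimensions [L^2 M T^-2].

Left side: [L^-1 M T^-2]
Right side: [L^-1 M T^-2]

Both sides have the same dimensions, so the equation is dimensionally consistent.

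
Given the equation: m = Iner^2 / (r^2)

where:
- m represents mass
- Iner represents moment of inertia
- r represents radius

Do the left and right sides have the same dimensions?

No

m (mass) has dimensions [M].
Iner (moment of inertia) has dimensions [L^2 M].
r (radius) has dimensions [L].

Left side: [M]
Right side: [L^2 M^2]

The two sides have different dimensions, so the equation is NOT dimensionally consistent.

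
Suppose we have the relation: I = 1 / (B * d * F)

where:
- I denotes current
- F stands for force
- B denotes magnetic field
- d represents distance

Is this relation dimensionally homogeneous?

No

I (current) has dimensions [I].
F (force) has dimensions [L M T^-2].
B (magnetic field) has dimensions [I^-1 M T^-2].
d (distance) has dimensions [L].

Left side: [I]
Right side: [I L^-2 M^-2 T^4]

The two sides have different dimensions, so the equation is NOT dimensionally consistent.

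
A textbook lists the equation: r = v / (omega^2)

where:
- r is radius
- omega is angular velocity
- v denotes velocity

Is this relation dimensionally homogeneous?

No

r (radius) has dimensions [L].
omega (angular velocity) has dimensions [T^-1].
v (velocity) has dimensions [L T^-1].

Left side: [L]
Right side: [L T]

The two sides have different dimensions, so the equation is NOT dimensionally consistent.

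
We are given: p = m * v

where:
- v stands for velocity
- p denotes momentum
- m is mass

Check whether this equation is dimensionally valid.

Yes

v (velocity) has dimensions [L T^-1].
p (momentum) has dimensions [L M T^-1].
m (mass) has dimensions [M].

Left side: [L M T^-1]
Right side: [L M T^-1]

Both sides have the same dimensions, so the equation is dimensionally consistent.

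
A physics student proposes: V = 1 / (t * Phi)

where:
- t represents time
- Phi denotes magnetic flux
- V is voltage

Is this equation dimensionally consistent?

No

t (time) has dimensions [T].
Phi (magnetic flux) has dimensions [I^-1 L^2 M T^-2].
V (voltage) has dimensions [I^-1 L^2 M T^-3].

Left side: [I^-1 L^2 M T^-3]
Right side: [I L^-2 M^-1 T]

The two sides have different dimensions, so the equation is NOT dimensionally consistent.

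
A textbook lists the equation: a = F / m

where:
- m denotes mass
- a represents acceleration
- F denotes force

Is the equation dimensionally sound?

Yes

m (mass) has dimensions [M].
a (acceleration) has dimensions [L T^-2].
F (force) has dimensions [L M T^-2].

Left side: [L T^-2]
Right side: [L T^-2]

Both sides have the same dimensions, so the equation is dimensionally consistent.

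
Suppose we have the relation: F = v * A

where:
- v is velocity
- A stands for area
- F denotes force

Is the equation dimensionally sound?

No

v (velocity) has dimensions [L T^-1].
A (area) has dimensions [L^2].
F (force) has dimensions [L M T^-2].

Left side: [L M T^-2]
Right side: [L^3 T^-1]

The two sides have different dimensions, so the equation is NOT dimensionally consistent.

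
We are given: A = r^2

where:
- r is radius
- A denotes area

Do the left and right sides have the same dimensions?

Yes

r (radius) has dimensions [L].
A (area) has dimensions [L^2].

Left side: [L^2]
Right side: [L^2]

Both sides have the same dimensions, so the equation is dimensionally consistent.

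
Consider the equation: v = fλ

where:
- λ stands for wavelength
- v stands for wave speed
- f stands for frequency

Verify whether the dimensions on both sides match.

Yes

λ (wavelength) has dimensions [L].
v (wave speed) has dimensions [L T^-1].
f (frequency) has dimensions [T^-1].

Left side: [L T^-1]
Right side: [L T^-1]

Both sides have the same dimensions, so the equation is dimensionally consistent.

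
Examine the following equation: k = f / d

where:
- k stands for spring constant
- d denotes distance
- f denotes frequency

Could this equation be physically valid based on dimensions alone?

No

k (spring constant) has dimensions [M T^-2].
d (distance) has dimensions [L].
f (frequency) has dimensions [T^-1].

Left side: [M T^-2]
Right side: [L^-1 T^-1]

The two sides have different dimensions, so the equation is NOT dimensionally consistent.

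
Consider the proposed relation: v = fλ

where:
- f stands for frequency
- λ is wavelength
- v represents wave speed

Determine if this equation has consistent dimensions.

Yes

f (frequency) has dimensions [T^-1].
λ (wavelength) has dimensions [L].
v (wave speed) has dimensions [L T^-1].

Left side: [L T^-1]
Right side: [L T^-1]

Both sides have the same dimensions, so the equation is dimensionally consistent.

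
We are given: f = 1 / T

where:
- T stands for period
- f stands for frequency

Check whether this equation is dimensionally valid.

Yes

T (period) has dimensions [T].
f (frequency) has dimensions [T^-1].

Left side: [T^-1]
Right side: [T^-1]

Both sides have the same dimensions, so the equation is dimensionally consistent.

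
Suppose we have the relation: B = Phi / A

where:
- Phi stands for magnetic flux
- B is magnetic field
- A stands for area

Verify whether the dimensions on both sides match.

Yes

Phi (magnetic flux) has dimensions [I^-1 L^2 M T^-2].
B (magnetic field) has dimensions [I^-1 M T^-2].
A (area) has dimensions [L^2].

Left side: [I^-1 M T^-2]
Right side: [I^-1 M T^-2]

Both sides have the same dimensions, so the equation is dimensionally consistent.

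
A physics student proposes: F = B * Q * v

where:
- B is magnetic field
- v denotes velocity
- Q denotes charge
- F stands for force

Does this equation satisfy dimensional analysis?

Yes

B (magnetic field) has dimensions [I^-1 M T^-2].
v (velocity) has dimensions [L T^-1].
Q (charge) has dimensions [I T].
F (force) has dimensions [L M T^-2].

Left side: [L M T^-2]
Right side: [L M T^-2]

Both sides have the same dimensions, so the equation is dimensionally consistent.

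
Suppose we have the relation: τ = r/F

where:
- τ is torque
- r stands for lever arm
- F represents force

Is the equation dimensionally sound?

No

τ (torque) has dimensions [L^2 M T^-2].
r (lever arm) has dimensions [L].
F (force) has dimensions [L M T^-2].

Left side: [L^2 M T^-2]
Right side: [M^-1 T^2]

The two sides have different dimensions, so the equation is NOT dimensionally consistent.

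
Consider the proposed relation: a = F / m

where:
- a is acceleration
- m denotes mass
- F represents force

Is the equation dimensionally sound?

Yes

a (acceleration) has dimensions [L T^-2].
m (mass) has dimensions [M].
F (force) has dimensions [L M T^-2].

Left side: [L T^-2]
Right side: [L T^-2]

Both sides have the same dimensions, so the equation is dimensionally consistent.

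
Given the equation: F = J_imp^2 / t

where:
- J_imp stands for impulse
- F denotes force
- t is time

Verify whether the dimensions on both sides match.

No

J_imp (impulse) has dimensions [L M T^-1].
F (force) has dimensions [L M T^-2].
t (time) has dimensions [T].

Left side: [L M T^-2]
Right side: [L^2 M^2 T^-3]

The two sides have different dimensions, so the equation is NOT dimensionally consistent.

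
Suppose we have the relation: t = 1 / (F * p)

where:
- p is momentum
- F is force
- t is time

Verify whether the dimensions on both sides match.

No

p (momentum) has dimensions [L M T^-1].
F (force) has dimensions [L M T^-2].
t (time) has dimensions [T].

Left side: [T]
Right side: [L^-2 M^-2 T^3]

The two sides have different dimensions, so the equation is NOT dimensionally consistent.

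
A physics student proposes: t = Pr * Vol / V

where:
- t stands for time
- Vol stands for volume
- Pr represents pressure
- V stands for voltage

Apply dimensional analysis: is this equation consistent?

No

t (time) has dimensions [T].
Vol (volume) has dimensions [L^3].
Pr (pressure) has dimensions [L^-1 M T^-2].
V (voltage) has dimensions [I^-1 L^2 M T^-3].

Left side: [T]
Right side: [I T]

The two sides have different dimensions, so the equation is NOT dimensionally consistent.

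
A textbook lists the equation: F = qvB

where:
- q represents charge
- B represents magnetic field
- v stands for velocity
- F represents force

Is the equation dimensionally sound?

Yes

q (charge) has dimensions [I T].
B (magnetic field) has dimensions [I^-1 M T^-2].
v (velocity) has dimensions [L T^-1].
F (force) has dimensions [L M T^-2].

Left side: [L M T^-2]
Right side: [L M T^-2]

Both sides have the same dimensions, so the equation is dimensionally consistent.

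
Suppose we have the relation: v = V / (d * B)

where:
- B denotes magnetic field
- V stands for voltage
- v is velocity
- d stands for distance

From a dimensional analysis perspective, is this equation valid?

Yes

B (magnetic field) has dimensions [I^-1 M T^-2].
V (voltage) has dimensions [I^-1 L^2 M T^-3].
v (velocity) has dimensions [L T^-1].
d (distance) has dimensions [L].

Left side: [L T^-1]
Right side: [L T^-1]

Both sides have the same dimensions, so the equation is dimensionally consistent.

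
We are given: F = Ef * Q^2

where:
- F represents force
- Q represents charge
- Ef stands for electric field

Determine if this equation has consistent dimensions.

No

F (force) has dimensions [L M T^-2].
Q (charge) has dimensions [I T].
Ef (electric field) has dimensions [I^-1 L M T^-3].

Left side: [L M T^-2]
Right side: [I L M T^-1]

The two sides have different dimensions, so the equation is NOT dimensionally consistent.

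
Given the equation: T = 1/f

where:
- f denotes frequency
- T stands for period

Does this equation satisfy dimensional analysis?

Yes

f (frequency) has dimensions [T^-1].
T (period) has dimensions [T].

Left side: [T]
Right side: [T]

Both sides have the same dimensions, so the equation is dimensionally consistent.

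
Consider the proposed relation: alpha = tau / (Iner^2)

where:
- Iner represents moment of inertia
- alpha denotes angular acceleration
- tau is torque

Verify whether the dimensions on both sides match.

No

Iner (moment of inertia) has dimensions [L^2 M].
alpha (angular acceleration) has dimensions [T^-2].
tau (torque) has dimensions [L^2 M T^-2].

Left side: [T^-2]
Right side: [L^-2 M^-1 T^-2]

The two sides have different dimensions, so the equation is NOT dimensionally consistent.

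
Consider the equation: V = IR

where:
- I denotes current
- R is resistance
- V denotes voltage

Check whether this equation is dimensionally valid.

Yes

I (current) has dimensions [I].
R (resistance) has dimensions [I^-2 L^2 M T^-3].
V (voltage) has dimensions [I^-1 L^2 M T^-3].

Left side: [I^-1 L^2 M T^-3]
Right side: [I^-1 L^2 M T^-3]

Both sides have the same dimensions, so the equation is dimensionally consistent.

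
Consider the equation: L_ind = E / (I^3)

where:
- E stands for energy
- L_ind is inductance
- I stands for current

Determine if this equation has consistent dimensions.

No

E (energy) has dimensions [L^2 M T^-2].
L_ind (inductance) has dimensions [I^-2 L^2 M T^-2].
I (current) has dimensions [I].

Left side: [I^-2 L^2 M T^-2]
Right side: [I^-3 L^2 M T^-2]

The two sides have different dimensions, so the equation is NOT dimensionally consistent.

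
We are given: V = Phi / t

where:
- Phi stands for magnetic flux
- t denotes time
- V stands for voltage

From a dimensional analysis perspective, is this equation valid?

Yes

Phi (magnetic flux) has dimensions [I^-1 L^2 M T^-2].
t (time) has dimensions [T].
V (voltage) has dimensions [I^-1 L^2 M T^-3].

Left side: [I^-1 L^2 M T^-3]
Right side: [I^-1 L^2 M T^-3]

Both sides have the same dimensions, so the equation is dimensionally consistent.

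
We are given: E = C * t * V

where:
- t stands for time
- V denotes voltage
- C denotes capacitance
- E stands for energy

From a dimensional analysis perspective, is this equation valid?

No

t (time) has dimensions [T].
V (voltage) has dimensions [I^-1 L^2 M T^-3].
C (capacitance) has dimensions [I^2 L^-2 M^-1 T^4].
E (energy) has dimensions [L^2 M T^-2].

Left side: [L^2 M T^-2]
Right side: [I T^2]

The two sides have different dimensions, so the equation is NOT dimensionally consistent.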